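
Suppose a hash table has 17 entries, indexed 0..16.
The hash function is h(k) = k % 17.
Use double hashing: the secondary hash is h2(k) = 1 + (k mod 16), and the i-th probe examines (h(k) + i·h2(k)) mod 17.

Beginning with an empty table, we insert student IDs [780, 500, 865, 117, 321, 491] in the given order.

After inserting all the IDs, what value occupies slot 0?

Insert 780: h=15, slot 15 empty -> index 15.
Insert 500: h=7, slot 7 empty -> index 7.
Insert 865: h=15, h2=2, slot 15 occupied -> index 0.
Insert 117: h=15, h2=6, slot 15 occupied -> index 4.
Insert 321: h=15, h2=2, slots 15,0 occupied -> index 2.
Insert 491: h=15, h2=12, slot 15 occupied -> index 10.
Table: [865, ., 321, ., 117, ., ., 500, ., ., 491, ., ., ., ., 780, .]

865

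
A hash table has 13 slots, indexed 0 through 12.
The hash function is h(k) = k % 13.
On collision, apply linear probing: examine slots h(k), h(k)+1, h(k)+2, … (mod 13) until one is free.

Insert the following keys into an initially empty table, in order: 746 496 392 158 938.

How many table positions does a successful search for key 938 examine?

Insert 746: h=5, slot 5 empty → index 5.
Insert 496: h=2, slot 2 empty → index 2.
Insert 392: h=2, slot 2 occupied → index 3.
Insert 158: h=2, slots 2,3 occupied → index 4.
Insert 938: h=2, slots 2,3,4,5 occupied → index 6.
Table: [_, _, 496, 392, 158, 746, 938, _, _, _, _, _, _]
Lookup 938: h=2, probe 2,3,4,5,6 → found at 6.

5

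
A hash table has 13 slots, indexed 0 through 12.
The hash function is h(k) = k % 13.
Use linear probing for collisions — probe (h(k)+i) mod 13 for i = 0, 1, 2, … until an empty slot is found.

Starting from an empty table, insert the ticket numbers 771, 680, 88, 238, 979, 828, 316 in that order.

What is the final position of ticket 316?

771: h=4 → slot 4
680: h=4, probe 4,5 → slot 5
88: h=10 → slot 10
238: h=4, probe 4,5,6 → slot 6
979: h=4, probe 4,5,6,7 → slot 7
828: h=9 → slot 9
316: h=4, probe 4,5,6,7,8 → slot 8
Table: [∅, ∅, ∅, ∅, 771, 680, 238, 979, 316, 828, 88, ∅, ∅]

8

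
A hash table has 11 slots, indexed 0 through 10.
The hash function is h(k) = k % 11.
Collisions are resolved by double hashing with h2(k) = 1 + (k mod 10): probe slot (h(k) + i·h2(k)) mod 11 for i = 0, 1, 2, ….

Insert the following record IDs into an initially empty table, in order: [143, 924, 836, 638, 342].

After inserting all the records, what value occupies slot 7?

836

Insert 143: h=0, slot 0 empty → index 0.
Insert 924: h=0, h2=5, slot 0 occupied → index 5.
Insert 836: h=0, h2=7, slot 0 occupied → index 7.
Insert 638: h=0, h2=9, slot 0 occupied → index 9.
Insert 342: h=1, slot 1 empty → index 1.
Table: [143, 342, —, —, —, 924, —, 836, —, 638, —]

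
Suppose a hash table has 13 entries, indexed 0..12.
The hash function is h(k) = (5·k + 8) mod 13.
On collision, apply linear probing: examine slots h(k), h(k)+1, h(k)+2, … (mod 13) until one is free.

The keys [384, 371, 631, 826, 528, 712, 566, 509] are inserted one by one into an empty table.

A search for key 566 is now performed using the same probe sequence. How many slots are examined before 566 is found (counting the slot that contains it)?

Insert 384: h=4, slot 4 empty => index 4.
Insert 371: h=4, slot 4 occupied => index 5.
Insert 631: h=4, slots 4,5 occupied => index 6.
Insert 826: h=4, slots 4,5,6 occupied => index 7.
Insert 528: h=9, slot 9 empty => index 9.
Insert 712: h=6, slots 6,7 occupied => index 8.
Insert 566: h=4, slots 4,5,6,7,8,9 occupied => index 10.
Insert 509: h=5, slots 5,6,7,8,9,10 occupied => index 11.
Table: [∅, ∅, ∅, ∅, 384, 371, 631, 826, 712, 528, 566, 509, ∅]
Lookup 566: h=4, probe 4,5,6,7,8,9,10 → found at 10.

7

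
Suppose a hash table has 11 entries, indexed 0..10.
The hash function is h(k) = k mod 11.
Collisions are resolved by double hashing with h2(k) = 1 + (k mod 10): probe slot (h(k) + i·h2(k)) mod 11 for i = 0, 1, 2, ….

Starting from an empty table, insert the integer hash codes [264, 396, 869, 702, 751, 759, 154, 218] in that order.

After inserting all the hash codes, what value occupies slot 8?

264: h=0 -> slot 0
396: h=0, h2=7, probe 0,7 -> slot 7
869: h=0, h2=10, probe 0,10 -> slot 10
702: h=9 -> slot 9
751: h=3 -> slot 3
759: h=0, h2=10, probe 0,10,9,8 -> slot 8
154: h=0, h2=5, probe 0,5 -> slot 5
218: h=9, h2=9, probe 9,7,5,3,1 -> slot 1
Table: [264, 218, ∅, 751, ∅, 154, ∅, 396, 759, 702, 869]

759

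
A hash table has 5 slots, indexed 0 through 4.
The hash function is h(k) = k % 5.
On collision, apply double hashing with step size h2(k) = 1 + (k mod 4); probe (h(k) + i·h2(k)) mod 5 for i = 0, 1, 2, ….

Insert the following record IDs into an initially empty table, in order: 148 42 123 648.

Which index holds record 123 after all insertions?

1

148 hashes to 3; slot 3 is free → place at 3.
42 hashes to 2; slot 2 is free → place at 2.
123 hashes to 3, h2=4; 3,2 taken → place at 1.
648 hashes to 3, h2=1; 3 taken → place at 4.
Table: [—, 123, 42, 148, 648]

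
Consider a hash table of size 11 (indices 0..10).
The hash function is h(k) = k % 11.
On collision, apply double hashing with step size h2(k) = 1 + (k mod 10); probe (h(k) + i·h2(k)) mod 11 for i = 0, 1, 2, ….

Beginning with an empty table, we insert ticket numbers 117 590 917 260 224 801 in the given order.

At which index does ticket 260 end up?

9

Insert 117: h=7, slot 7 empty => index 7.
Insert 590: h=7, h2=1, slot 7 occupied => index 8.
Insert 917: h=4, slot 4 empty => index 4.
Insert 260: h=7, h2=1, slots 7,8 occupied => index 9.
Insert 224: h=4, h2=5, slots 4,9 occupied => index 3.
Insert 801: h=9, h2=2, slot 9 occupied => index 0.
Table: [801, _, _, 224, 917, _, _, 117, 590, 260, _]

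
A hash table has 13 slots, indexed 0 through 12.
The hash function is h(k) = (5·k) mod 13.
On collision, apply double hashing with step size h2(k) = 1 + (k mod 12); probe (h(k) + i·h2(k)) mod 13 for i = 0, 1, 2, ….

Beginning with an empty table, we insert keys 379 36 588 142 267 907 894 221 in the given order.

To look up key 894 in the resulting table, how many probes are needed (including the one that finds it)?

Insert 379: h=10, slot 10 empty -> index 10.
Insert 36: h=11, slot 11 empty -> index 11.
Insert 588: h=2, slot 2 empty -> index 2.
Insert 142: h=8, slot 8 empty -> index 8.
Insert 267: h=9, slot 9 empty -> index 9.
Insert 907: h=11, h2=8, slot 11 occupied -> index 6.
Insert 894: h=11, h2=7, slot 11 occupied -> index 5.
Insert 221: h=0, slot 0 empty -> index 0.
Table: [221, -, 588, -, -, 894, 907, -, 142, 267, 379, 36, -]
Lookup 894: h=11, h2=7, probe 11,5 → found at 5.

2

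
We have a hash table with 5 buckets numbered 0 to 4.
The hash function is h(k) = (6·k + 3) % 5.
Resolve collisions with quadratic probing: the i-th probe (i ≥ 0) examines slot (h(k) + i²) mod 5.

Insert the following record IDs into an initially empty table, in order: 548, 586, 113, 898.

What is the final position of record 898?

0

Insert 548: h=1, slot 1 empty => index 1.
Insert 586: h=4, slot 4 empty => index 4.
Insert 113: h=1, slot 1 occupied => index 2.
Insert 898: h=1, slots 1,2 occupied => index 0.
Table: [898, 548, 113, ., 586]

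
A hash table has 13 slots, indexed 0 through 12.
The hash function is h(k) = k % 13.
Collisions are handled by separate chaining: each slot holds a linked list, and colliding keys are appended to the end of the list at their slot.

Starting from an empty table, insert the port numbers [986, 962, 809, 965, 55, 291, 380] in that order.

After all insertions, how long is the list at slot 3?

Insert 986: h=11, bucket 11 empty → new chain.
Insert 962: h=0, bucket 0 empty → new chain.
Insert 809: h=3, bucket 3 empty → new chain.
Insert 965: h=3, bucket 3 nonempty → append to chain.
Insert 55: h=3, bucket 3 nonempty → append to chain.
Insert 291: h=5, bucket 5 empty → new chain.
Insert 380: h=3, bucket 3 nonempty → append to chain.
Final buckets:
0: 962
1: —
2: —
3: 809 -> 965 -> 55 -> 380
4: —
5: 291
6: —
7: —
8: —
9: —
10: —
11: 986
12: —

4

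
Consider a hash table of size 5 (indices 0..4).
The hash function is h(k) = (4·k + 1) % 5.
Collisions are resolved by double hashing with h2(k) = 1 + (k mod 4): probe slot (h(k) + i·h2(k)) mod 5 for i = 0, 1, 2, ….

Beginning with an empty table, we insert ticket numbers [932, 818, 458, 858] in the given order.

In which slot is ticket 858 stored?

932: h=4 => slot 4
818: h=3 => slot 3
458: h=3, h2=3, probe 3,1 => slot 1
858: h=3, h2=3, probe 3,1,4,2 => slot 2
Table: [∅, 458, 858, 818, 932]

2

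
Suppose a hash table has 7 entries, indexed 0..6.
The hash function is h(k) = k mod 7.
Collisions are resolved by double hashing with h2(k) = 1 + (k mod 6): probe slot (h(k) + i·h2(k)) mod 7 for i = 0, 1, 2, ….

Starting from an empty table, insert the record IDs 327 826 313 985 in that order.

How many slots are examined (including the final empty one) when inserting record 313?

3

327 hashes to 5; slot 5 is free -> place at 5.
826 hashes to 0; slot 0 is free -> place at 0.
313 hashes to 5, h2=2; 5,0 taken -> place at 2.
985 hashes to 5, h2=2; 5,0,2 taken -> place at 4.
Table: [826, —, 313, —, 985, 327, —]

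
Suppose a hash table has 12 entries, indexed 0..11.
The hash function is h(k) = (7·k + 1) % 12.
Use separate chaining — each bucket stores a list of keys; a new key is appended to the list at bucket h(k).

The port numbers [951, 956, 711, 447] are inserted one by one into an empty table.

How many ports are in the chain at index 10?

3

951 -> bucket 10
956 -> bucket 9
711 -> bucket 10 (collision)
447 -> bucket 10 (collision)
Final buckets:
0: .
1: .
2: .
3: .
4: .
5: .
6: .
7: .
8: .
9: 956
10: 951 -> 711 -> 447
11: .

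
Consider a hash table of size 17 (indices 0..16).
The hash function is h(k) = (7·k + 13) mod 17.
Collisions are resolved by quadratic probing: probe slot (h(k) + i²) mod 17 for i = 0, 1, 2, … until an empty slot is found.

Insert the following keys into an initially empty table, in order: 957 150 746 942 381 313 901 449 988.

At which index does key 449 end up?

Insert 957: h=14, slot 14 empty → index 14.
Insert 150: h=9, slot 9 empty → index 9.
Insert 746: h=16, slot 16 empty → index 16.
Insert 942: h=11, slot 11 empty → index 11.
Insert 381: h=11, slot 11 occupied → index 12.
Insert 313: h=11, slots 11,12 occupied → index 15.
Insert 901: h=13, slot 13 empty → index 13.
Insert 449: h=11, slots 11,12,15 occupied → index 3.
Insert 988: h=10, slot 10 empty → index 10.
Table: [., ., ., 449, ., ., ., ., ., 150, 988, 942, 381, 901, 957, 313, 746]

3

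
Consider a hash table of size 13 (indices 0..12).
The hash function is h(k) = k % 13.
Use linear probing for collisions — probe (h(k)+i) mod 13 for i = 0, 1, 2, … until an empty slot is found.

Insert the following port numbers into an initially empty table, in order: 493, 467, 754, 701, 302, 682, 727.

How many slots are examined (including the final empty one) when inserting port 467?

2

493 hashes to 12; slot 12 is free → place at 12.
467 hashes to 12; 12 taken → place at 0.
754 hashes to 0; 0 taken → place at 1.
701 hashes to 12; 12,0,1 taken → place at 2.
302 hashes to 3; slot 3 is free → place at 3.
682 hashes to 6; slot 6 is free → place at 6.
727 hashes to 12; 12,0,1,2,3 taken → place at 4.
Table: [467, 754, 701, 302, 727, -, 682, -, -, -, -, -, 493]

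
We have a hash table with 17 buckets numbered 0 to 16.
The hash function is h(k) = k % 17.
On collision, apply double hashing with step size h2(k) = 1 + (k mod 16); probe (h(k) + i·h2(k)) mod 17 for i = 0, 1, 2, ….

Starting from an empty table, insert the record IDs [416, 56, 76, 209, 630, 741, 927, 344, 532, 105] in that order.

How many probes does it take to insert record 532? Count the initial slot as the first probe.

416: h=8 => slot 8
56: h=5 => slot 5
76: h=8, h2=13, probe 8,4 => slot 4
209: h=5, h2=2, probe 5,7 => slot 7
630: h=1 => slot 1
741: h=10 => slot 10
927: h=9 => slot 9
344: h=4, h2=9, probe 4,13 => slot 13
532: h=5, h2=5, probe 5,10,15 => slot 15
105: h=3 => slot 3
Table: [—, 630, —, 105, 76, 56, —, 209, 416, 927, 741, —, —, 344, —, 532, —]

3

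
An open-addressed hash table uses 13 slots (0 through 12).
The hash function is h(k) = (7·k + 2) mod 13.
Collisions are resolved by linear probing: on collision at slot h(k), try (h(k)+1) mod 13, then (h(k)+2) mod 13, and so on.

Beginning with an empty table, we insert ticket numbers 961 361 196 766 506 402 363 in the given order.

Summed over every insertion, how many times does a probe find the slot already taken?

Insert 961: h=8, slot 8 empty -> index 8.
Insert 361: h=7, slot 7 empty -> index 7.
Insert 196: h=9, slot 9 empty -> index 9.
Insert 766: h=8, slots 8,9 occupied -> index 10.
Insert 506: h=8, slots 8,9,10 occupied -> index 11.
Insert 402: h=8, slots 8,9,10,11 occupied -> index 12.
Insert 363: h=8, slots 8,9,10,11,12 occupied -> index 0.
Table: [363, —, —, —, —, —, —, 361, 961, 196, 766, 506, 402]

14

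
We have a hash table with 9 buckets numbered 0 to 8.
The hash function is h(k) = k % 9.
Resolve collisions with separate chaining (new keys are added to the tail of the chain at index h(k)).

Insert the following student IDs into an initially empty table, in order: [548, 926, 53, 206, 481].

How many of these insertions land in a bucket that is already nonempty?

3

Insert 548: h=8, bucket 8 empty -> new chain.
Insert 926: h=8, bucket 8 nonempty -> append to chain.
Insert 53: h=8, bucket 8 nonempty -> append to chain.
Insert 206: h=8, bucket 8 nonempty -> append to chain.
Insert 481: h=4, bucket 4 empty -> new chain.
Final buckets:
0: -
1: -
2: -
3: -
4: 481
5: -
6: -
7: -
8: 548 -> 926 -> 53 -> 206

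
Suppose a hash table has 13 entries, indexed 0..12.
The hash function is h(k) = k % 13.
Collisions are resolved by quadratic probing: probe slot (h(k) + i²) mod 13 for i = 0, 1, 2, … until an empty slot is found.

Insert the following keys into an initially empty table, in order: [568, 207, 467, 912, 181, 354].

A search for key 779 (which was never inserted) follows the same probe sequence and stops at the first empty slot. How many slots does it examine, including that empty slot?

568: h=9 → slot 9
207: h=12 → slot 12
467: h=12, probe 12,0 → slot 0
912: h=2 → slot 2
181: h=12, probe 12,0,3 → slot 3
354: h=3, probe 3,4 → slot 4
Table: [467, -, 912, 181, 354, -, -, -, -, 568, -, -, 207]
Lookup 779: h=12, probe 12,0,3,8 → slot 8 empty, not found.

4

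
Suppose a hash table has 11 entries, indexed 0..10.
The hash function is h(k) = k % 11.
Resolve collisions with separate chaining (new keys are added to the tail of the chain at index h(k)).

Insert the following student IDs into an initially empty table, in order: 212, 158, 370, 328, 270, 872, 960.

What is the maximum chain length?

212 -> bucket 3
158 -> bucket 4
370 -> bucket 7
328 -> bucket 9
270 -> bucket 6
872 -> bucket 3 (collision)
960 -> bucket 3 (collision)
Final buckets:
0: .
1: .
2: .
3: 212 -> 872 -> 960
4: 158
5: .
6: 270
7: 370
8: .
9: 328
10: .

3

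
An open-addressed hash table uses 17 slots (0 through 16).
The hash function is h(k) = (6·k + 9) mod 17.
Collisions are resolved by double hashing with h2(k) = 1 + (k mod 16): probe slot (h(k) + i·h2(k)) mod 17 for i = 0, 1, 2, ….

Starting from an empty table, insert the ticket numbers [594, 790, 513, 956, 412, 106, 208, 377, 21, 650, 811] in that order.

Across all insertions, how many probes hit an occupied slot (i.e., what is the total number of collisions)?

11

Insert 594: h=3, slot 3 empty => index 3.
Insert 790: h=6, slot 6 empty => index 6.
Insert 513: h=10, slot 10 empty => index 10.
Insert 956: h=16, slot 16 empty => index 16.
Insert 412: h=16, h2=13, slot 16 occupied => index 12.
Insert 106: h=16, h2=11, slots 16,10 occupied => index 4.
Insert 208: h=16, h2=1, slot 16 occupied => index 0.
Insert 377: h=10, h2=10, slots 10,3 occupied => index 13.
Insert 21: h=16, h2=6, slot 16 occupied => index 5.
Insert 650: h=16, h2=11, slots 16,10,4 occupied => index 15.
Insert 811: h=13, h2=12, slot 13 occupied => index 8.
Table: [208, _, _, 594, 106, 21, 790, _, 811, _, 513, _, 412, 377, _, 650, 956]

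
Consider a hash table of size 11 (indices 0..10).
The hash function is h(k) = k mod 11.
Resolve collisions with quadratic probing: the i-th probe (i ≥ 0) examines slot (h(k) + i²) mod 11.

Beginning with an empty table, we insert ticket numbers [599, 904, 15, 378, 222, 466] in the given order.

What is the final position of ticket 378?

599: h=5 -> slot 5
904: h=2 -> slot 2
15: h=4 -> slot 4
378: h=4, probe 4,5,8 -> slot 8
222: h=2, probe 2,3 -> slot 3
466: h=4, probe 4,5,8,2,9 -> slot 9
Table: [., ., 904, 222, 15, 599, ., ., 378, 466, .]

8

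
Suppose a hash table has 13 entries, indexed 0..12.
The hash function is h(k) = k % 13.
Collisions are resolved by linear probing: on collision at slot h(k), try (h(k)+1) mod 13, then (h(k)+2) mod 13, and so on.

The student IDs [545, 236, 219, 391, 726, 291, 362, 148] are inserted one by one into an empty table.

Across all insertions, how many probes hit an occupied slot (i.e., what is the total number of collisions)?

Insert 545: h=12, slot 12 empty => index 12.
Insert 236: h=2, slot 2 empty => index 2.
Insert 219: h=11, slot 11 empty => index 11.
Insert 391: h=1, slot 1 empty => index 1.
Insert 726: h=11, slots 11,12 occupied => index 0.
Insert 291: h=5, slot 5 empty => index 5.
Insert 362: h=11, slots 11,12,0,1,2 occupied => index 3.
Insert 148: h=5, slot 5 occupied => index 6.
Table: [726, 391, 236, 362, -, 291, 148, -, -, -, -, 219, 545]

8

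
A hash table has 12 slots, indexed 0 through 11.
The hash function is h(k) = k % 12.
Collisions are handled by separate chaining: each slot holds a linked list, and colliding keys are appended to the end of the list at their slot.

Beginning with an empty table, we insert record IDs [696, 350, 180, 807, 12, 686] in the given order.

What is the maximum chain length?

696 -> bucket 0
350 -> bucket 2
180 -> bucket 0 (collision)
807 -> bucket 3
12 -> bucket 0 (collision)
686 -> bucket 2 (collision)
Final buckets:
0: 696 -> 180 -> 12
1: —
2: 350 -> 686
3: 807
4: —
5: —
6: —
7: —
8: —
9: —
10: —
11: —

3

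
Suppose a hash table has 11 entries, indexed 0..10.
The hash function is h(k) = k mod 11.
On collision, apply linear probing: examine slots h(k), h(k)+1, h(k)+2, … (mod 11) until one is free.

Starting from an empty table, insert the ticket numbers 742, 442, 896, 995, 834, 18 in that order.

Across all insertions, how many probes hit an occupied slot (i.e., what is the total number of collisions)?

742: h=5 → slot 5
442: h=2 → slot 2
896: h=5, probe 5,6 → slot 6
995: h=5, probe 5,6,7 → slot 7
834: h=9 → slot 9
18: h=7, probe 7,8 → slot 8
Table: [-, -, 442, -, -, 742, 896, 995, 18, 834, -]

4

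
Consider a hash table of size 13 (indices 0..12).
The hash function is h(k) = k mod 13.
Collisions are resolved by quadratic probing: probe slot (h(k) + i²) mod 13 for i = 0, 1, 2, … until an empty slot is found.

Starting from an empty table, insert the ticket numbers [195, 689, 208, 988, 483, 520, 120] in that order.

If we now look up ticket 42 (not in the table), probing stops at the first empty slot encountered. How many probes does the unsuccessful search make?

4

Insert 195: h=0, slot 0 empty -> index 0.
Insert 689: h=0, slot 0 occupied -> index 1.
Insert 208: h=0, slots 0,1 occupied -> index 4.
Insert 988: h=0, slots 0,1,4 occupied -> index 9.
Insert 483: h=2, slot 2 empty -> index 2.
Insert 520: h=0, slots 0,1,4,9 occupied -> index 3.
Insert 120: h=3, slots 3,4 occupied -> index 7.
Table: [195, 689, 483, 520, 208, -, -, 120, -, 988, -, -, -]
Lookup 42: h=3, probe 3,4,7,12 → slot 12 empty, not found.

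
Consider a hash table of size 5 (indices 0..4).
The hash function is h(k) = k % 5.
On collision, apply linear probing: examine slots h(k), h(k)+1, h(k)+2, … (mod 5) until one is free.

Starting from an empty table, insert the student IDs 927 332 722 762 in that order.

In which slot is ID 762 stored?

927 hashes to 2; slot 2 is free => place at 2.
332 hashes to 2; 2 taken => place at 3.
722 hashes to 2; 2,3 taken => place at 4.
762 hashes to 2; 2,3,4 taken => place at 0.
Table: [762, ∅, 927, 332, 722]

0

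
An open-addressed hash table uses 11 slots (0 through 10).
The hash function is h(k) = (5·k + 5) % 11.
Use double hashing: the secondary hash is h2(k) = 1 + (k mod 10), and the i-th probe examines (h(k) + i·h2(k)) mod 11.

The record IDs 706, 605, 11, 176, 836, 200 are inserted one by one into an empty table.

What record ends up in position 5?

706 hashes to 4; slot 4 is free → place at 4.
605 hashes to 5; slot 5 is free → place at 5.
11 hashes to 5, h2=2; 5 taken → place at 7.
176 hashes to 5, h2=7; 5 taken → place at 1.
836 hashes to 5, h2=7; 5,1 taken → place at 8.
200 hashes to 4, h2=1; 4,5 taken → place at 6.
Table: [-, 176, -, -, 706, 605, 200, 11, 836, -, -]

605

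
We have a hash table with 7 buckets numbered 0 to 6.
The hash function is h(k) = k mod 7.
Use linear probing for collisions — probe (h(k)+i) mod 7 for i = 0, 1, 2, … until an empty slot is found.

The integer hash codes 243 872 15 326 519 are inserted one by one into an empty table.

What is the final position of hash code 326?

6

Insert 243: h=5, slot 5 empty => index 5.
Insert 872: h=4, slot 4 empty => index 4.
Insert 15: h=1, slot 1 empty => index 1.
Insert 326: h=4, slots 4,5 occupied => index 6.
Insert 519: h=1, slot 1 occupied => index 2.
Table: [—, 15, 519, —, 872, 243, 326]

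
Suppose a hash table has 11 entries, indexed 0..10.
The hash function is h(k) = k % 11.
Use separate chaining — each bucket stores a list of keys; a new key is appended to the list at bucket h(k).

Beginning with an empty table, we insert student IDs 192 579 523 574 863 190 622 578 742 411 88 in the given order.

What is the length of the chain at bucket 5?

3

192 → bucket 5
579 → bucket 7
523 → bucket 6
574 → bucket 2
863 → bucket 5 (collision)
190 → bucket 3
622 → bucket 6 (collision)
578 → bucket 6 (collision)
742 → bucket 5 (collision)
411 → bucket 4
88 → bucket 0
Final buckets:
0: 88
1: _
2: 574
3: 190
4: 411
5: 192 -> 863 -> 742
6: 523 -> 622 -> 578
7: 579
8: _
9: _
10: _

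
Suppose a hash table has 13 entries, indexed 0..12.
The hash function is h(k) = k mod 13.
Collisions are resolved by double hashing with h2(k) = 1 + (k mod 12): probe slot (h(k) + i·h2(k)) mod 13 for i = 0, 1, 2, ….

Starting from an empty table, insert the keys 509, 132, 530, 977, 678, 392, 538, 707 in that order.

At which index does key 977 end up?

509: h=2 => slot 2
132: h=2, h2=1, probe 2,3 => slot 3
530: h=10 => slot 10
977: h=2, h2=6, probe 2,8 => slot 8
678: h=2, h2=7, probe 2,9 => slot 9
392: h=2, h2=9, probe 2,11 => slot 11
538: h=5 => slot 5
707: h=5, h2=12, probe 5,4 => slot 4
Table: [_, _, 509, 132, 707, 538, _, _, 977, 678, 530, 392, _]

8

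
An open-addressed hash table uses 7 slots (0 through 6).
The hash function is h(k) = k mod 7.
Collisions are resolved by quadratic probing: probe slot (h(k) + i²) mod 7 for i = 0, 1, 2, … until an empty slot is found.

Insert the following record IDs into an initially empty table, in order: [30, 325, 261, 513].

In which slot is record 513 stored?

4

Insert 30: h=2, slot 2 empty => index 2.
Insert 325: h=3, slot 3 empty => index 3.
Insert 261: h=2, slots 2,3 occupied => index 6.
Insert 513: h=2, slots 2,3,6 occupied => index 4.
Table: [-, -, 30, 325, 513, -, 261]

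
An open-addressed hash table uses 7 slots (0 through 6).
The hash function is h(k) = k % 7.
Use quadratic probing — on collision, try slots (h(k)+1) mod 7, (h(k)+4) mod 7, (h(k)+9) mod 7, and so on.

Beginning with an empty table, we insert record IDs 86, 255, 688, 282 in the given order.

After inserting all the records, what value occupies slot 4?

282

86 hashes to 2; slot 2 is free → place at 2.
255 hashes to 3; slot 3 is free → place at 3.
688 hashes to 2; 2,3 taken → place at 6.
282 hashes to 2; 2,3,6 taken → place at 4.
Table: [., ., 86, 255, 282, ., 688]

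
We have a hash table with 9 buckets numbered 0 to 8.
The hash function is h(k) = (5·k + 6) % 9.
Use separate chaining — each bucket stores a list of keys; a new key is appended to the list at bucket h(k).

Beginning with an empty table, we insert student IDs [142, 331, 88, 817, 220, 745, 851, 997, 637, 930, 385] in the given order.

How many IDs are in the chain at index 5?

8

142 → bucket 5
331 → bucket 5 (collision)
88 → bucket 5 (collision)
817 → bucket 5 (collision)
220 → bucket 8
745 → bucket 5 (collision)
851 → bucket 4
997 → bucket 5 (collision)
637 → bucket 5 (collision)
930 → bucket 3
385 → bucket 5 (collision)
Final buckets:
0: _
1: _
2: _
3: 930
4: 851
5: 142 -> 331 -> 88 -> 817 -> 745 -> 997 -> 637 -> 385
6: _
7: _
8: 220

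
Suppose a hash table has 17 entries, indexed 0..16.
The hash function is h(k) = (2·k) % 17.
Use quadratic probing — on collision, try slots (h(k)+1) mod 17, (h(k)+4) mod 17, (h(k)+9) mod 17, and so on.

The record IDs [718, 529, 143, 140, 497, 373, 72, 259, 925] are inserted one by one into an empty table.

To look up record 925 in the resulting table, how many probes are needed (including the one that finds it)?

Insert 718: h=8, slot 8 empty -> index 8.
Insert 529: h=4, slot 4 empty -> index 4.
Insert 143: h=14, slot 14 empty -> index 14.
Insert 140: h=8, slot 8 occupied -> index 9.
Insert 497: h=8, slots 8,9 occupied -> index 12.
Insert 373: h=15, slot 15 empty -> index 15.
Insert 72: h=8, slots 8,9,12 occupied -> index 0.
Insert 259: h=8, slots 8,9,12,0 occupied -> index 7.
Insert 925: h=14, slots 14,15 occupied -> index 1.
Table: [72, 925, _, _, 529, _, _, 259, 718, 140, _, _, 497, _, 143, 373, _]
Lookup 925: h=14, probe 14,15,1 → found at 1.

3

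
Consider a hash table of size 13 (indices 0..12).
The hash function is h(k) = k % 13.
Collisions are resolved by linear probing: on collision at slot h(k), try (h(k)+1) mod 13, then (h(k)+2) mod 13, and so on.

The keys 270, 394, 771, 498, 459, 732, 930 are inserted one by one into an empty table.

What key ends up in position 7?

270: h=10 -> slot 10
394: h=4 -> slot 4
771: h=4, probe 4,5 -> slot 5
498: h=4, probe 4,5,6 -> slot 6
459: h=4, probe 4,5,6,7 -> slot 7
732: h=4, probe 4,5,6,7,8 -> slot 8
930: h=7, probe 7,8,9 -> slot 9
Table: [-, -, -, -, 394, 771, 498, 459, 732, 930, 270, -, -]

459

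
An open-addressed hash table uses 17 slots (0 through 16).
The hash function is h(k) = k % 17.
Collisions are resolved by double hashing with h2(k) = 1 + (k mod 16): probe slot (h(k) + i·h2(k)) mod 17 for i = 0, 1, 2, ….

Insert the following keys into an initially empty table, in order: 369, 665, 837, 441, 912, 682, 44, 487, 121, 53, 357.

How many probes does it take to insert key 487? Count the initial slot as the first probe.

369 hashes to 12; slot 12 is free → place at 12.
665 hashes to 2; slot 2 is free → place at 2.
837 hashes to 4; slot 4 is free → place at 4.
441 hashes to 16; slot 16 is free → place at 16.
912 hashes to 11; slot 11 is free → place at 11.
682 hashes to 2, h2=11; 2 taken → place at 13.
44 hashes to 10; slot 10 is free → place at 10.
487 hashes to 11, h2=8; 11,2,10 taken → place at 1.
121 hashes to 2, h2=10; 2,12 taken → place at 5.
53 hashes to 2, h2=6; 2 taken → place at 8.
357 hashes to 0; slot 0 is free → place at 0.
Table: [357, 487, 665, _, 837, 121, _, _, 53, _, 44, 912, 369, 682, _, _, 441]

4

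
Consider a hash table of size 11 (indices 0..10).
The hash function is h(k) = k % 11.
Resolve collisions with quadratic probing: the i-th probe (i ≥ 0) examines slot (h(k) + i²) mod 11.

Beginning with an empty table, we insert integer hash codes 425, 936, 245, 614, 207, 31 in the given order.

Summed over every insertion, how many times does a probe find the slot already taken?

425 hashes to 7; slot 7 is free → place at 7.
936 hashes to 1; slot 1 is free → place at 1.
245 hashes to 3; slot 3 is free → place at 3.
614 hashes to 9; slot 9 is free → place at 9.
207 hashes to 9; 9 taken → place at 10.
31 hashes to 9; 9,10 taken → place at 2.
Table: [—, 936, 31, 245, —, —, —, 425, —, 614, 207]

3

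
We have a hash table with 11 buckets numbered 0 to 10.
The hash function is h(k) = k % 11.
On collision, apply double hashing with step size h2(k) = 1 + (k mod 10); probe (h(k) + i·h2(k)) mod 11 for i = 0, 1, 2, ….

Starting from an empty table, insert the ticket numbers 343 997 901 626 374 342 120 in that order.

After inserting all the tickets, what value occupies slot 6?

626

343 hashes to 2; slot 2 is free → place at 2.
997 hashes to 7; slot 7 is free → place at 7.
901 hashes to 10; slot 10 is free → place at 10.
626 hashes to 10, h2=7; 10 taken → place at 6.
374 hashes to 0; slot 0 is free → place at 0.
342 hashes to 1; slot 1 is free → place at 1.
120 hashes to 10, h2=1; 10,0,1,2 taken → place at 3.
Table: [374, 342, 343, 120, ., ., 626, 997, ., ., 901]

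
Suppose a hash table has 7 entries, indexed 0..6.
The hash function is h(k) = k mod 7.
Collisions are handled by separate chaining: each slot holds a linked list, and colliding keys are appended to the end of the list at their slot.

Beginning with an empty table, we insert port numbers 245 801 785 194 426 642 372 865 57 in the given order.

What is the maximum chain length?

3

Insert 245: h=0, bucket 0 empty -> new chain.
Insert 801: h=3, bucket 3 empty -> new chain.
Insert 785: h=1, bucket 1 empty -> new chain.
Insert 194: h=5, bucket 5 empty -> new chain.
Insert 426: h=6, bucket 6 empty -> new chain.
Insert 642: h=5, bucket 5 nonempty -> append to chain.
Insert 372: h=1, bucket 1 nonempty -> append to chain.
Insert 865: h=4, bucket 4 empty -> new chain.
Insert 57: h=1, bucket 1 nonempty -> append to chain.
Final buckets:
0: 245
1: 785 -> 372 -> 57
2: .
3: 801
4: 865
5: 194 -> 642
6: 426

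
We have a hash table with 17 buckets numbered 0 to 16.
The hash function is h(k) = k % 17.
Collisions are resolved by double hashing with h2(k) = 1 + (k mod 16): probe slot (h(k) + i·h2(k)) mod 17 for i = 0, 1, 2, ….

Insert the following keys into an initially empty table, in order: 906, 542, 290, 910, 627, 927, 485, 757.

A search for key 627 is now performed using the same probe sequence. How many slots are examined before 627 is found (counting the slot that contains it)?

2

906: h=5 -> slot 5
542: h=15 -> slot 15
290: h=1 -> slot 1
910: h=9 -> slot 9
627: h=15, h2=4, probe 15,2 -> slot 2
927: h=9, h2=16, probe 9,8 -> slot 8
485: h=9, h2=6, probe 9,15,4 -> slot 4
757: h=9, h2=6, probe 9,15,4,10 -> slot 10
Table: [_, 290, 627, _, 485, 906, _, _, 927, 910, 757, _, _, _, _, 542, _]
Lookup 627: h=15, h2=4, probe 15,2 → found at 2.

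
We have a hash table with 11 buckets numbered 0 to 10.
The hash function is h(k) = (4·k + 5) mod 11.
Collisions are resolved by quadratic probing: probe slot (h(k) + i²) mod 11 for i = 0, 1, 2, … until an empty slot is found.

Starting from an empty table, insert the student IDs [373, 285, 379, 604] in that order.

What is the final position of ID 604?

373 hashes to 1; slot 1 is free -> place at 1.
285 hashes to 1; 1 taken -> place at 2.
379 hashes to 3; slot 3 is free -> place at 3.
604 hashes to 1; 1,2 taken -> place at 5.
Table: [∅, 373, 285, 379, ∅, 604, ∅, ∅, ∅, ∅, ∅]

5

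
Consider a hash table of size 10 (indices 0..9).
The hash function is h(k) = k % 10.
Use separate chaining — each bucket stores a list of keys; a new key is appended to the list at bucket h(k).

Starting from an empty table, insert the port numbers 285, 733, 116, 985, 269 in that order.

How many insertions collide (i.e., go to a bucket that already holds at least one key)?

Insert 285: h=5, bucket 5 empty -> new chain.
Insert 733: h=3, bucket 3 empty -> new chain.
Insert 116: h=6, bucket 6 empty -> new chain.
Insert 985: h=5, bucket 5 nonempty -> append to chain.
Insert 269: h=9, bucket 9 empty -> new chain.
Final buckets:
0: -
1: -
2: -
3: 733
4: -
5: 285 -> 985
6: 116
7: -
8: -
9: 269

1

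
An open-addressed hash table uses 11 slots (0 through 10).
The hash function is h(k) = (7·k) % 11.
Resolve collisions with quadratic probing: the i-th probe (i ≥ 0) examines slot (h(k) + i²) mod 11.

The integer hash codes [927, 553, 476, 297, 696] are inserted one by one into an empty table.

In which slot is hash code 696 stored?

927 hashes to 10; slot 10 is free → place at 10.
553 hashes to 10; 10 taken → place at 0.
476 hashes to 10; 10,0 taken → place at 3.
297 hashes to 0; 0 taken → place at 1.
696 hashes to 10; 10,0,3 taken → place at 8.
Table: [553, 297, _, 476, _, _, _, _, 696, _, 927]

8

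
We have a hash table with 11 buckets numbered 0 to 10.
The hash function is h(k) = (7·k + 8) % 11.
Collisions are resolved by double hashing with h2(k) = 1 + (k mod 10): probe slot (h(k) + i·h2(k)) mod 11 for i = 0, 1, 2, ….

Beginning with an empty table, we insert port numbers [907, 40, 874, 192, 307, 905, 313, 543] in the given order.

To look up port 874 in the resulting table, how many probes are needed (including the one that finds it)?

2

907 hashes to 10; slot 10 is free -> place at 10.
40 hashes to 2; slot 2 is free -> place at 2.
874 hashes to 10, h2=5; 10 taken -> place at 4.
192 hashes to 10, h2=3; 10,2 taken -> place at 5.
307 hashes to 1; slot 1 is free -> place at 1.
905 hashes to 7; slot 7 is free -> place at 7.
313 hashes to 10, h2=4; 10 taken -> place at 3.
543 hashes to 3, h2=4; 3,7 taken -> place at 0.
Table: [543, 307, 40, 313, 874, 192, ∅, 905, ∅, ∅, 907]
Lookup 874: h=10, h2=5, probe 10,4 → found at 4.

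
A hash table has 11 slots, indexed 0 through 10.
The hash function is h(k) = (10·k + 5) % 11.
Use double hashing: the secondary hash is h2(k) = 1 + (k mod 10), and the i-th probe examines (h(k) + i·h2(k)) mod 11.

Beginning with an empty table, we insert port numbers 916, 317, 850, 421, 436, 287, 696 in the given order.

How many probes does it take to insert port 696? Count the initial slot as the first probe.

3

916 hashes to 2; slot 2 is free -> place at 2.
317 hashes to 7; slot 7 is free -> place at 7.
850 hashes to 2, h2=1; 2 taken -> place at 3.
421 hashes to 2, h2=2; 2 taken -> place at 4.
436 hashes to 9; slot 9 is free -> place at 9.
287 hashes to 4, h2=8; 4 taken -> place at 1.
696 hashes to 2, h2=7; 2,9 taken -> place at 5.
Table: [—, 287, 916, 850, 421, 696, —, 317, —, 436, —]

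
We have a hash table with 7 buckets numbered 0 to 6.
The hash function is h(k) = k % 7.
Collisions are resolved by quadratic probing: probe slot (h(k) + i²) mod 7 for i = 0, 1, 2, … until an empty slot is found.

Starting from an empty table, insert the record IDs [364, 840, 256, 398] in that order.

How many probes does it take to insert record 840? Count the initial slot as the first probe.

Insert 364: h=0, slot 0 empty → index 0.
Insert 840: h=0, slot 0 occupied → index 1.
Insert 256: h=4, slot 4 empty → index 4.
Insert 398: h=6, slot 6 empty → index 6.
Table: [364, 840, ∅, ∅, 256, ∅, 398]

2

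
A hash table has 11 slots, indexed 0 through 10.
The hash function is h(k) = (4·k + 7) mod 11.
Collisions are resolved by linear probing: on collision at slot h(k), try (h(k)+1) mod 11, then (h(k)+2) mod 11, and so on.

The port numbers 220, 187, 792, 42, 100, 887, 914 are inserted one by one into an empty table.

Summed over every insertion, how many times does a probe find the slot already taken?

4

220 hashes to 7; slot 7 is free => place at 7.
187 hashes to 7; 7 taken => place at 8.
792 hashes to 7; 7,8 taken => place at 9.
42 hashes to 10; slot 10 is free => place at 10.
100 hashes to 0; slot 0 is free => place at 0.
887 hashes to 2; slot 2 is free => place at 2.
914 hashes to 0; 0 taken => place at 1.
Table: [100, 914, 887, -, -, -, -, 220, 187, 792, 42]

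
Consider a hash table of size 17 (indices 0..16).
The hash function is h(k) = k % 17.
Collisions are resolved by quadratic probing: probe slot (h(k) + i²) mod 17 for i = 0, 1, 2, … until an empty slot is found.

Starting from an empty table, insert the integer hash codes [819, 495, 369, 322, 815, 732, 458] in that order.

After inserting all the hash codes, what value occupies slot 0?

819 hashes to 3; slot 3 is free => place at 3.
495 hashes to 2; slot 2 is free => place at 2.
369 hashes to 12; slot 12 is free => place at 12.
322 hashes to 16; slot 16 is free => place at 16.
815 hashes to 16; 16 taken => place at 0.
732 hashes to 1; slot 1 is free => place at 1.
458 hashes to 16; 16,0,3 taken => place at 8.
Table: [815, 732, 495, 819, —, —, —, —, 458, —, —, —, 369, —, —, —, 322]

815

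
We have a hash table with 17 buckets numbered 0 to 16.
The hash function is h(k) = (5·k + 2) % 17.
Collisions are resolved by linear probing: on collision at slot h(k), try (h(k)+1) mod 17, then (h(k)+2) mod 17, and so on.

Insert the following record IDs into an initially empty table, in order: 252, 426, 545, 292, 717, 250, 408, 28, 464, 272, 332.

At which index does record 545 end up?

8

Insert 252: h=4, slot 4 empty → index 4.
Insert 426: h=7, slot 7 empty → index 7.
Insert 545: h=7, slot 7 occupied → index 8.
Insert 292: h=0, slot 0 empty → index 0.
Insert 717: h=0, slot 0 occupied → index 1.
Insert 250: h=11, slot 11 empty → index 11.
Insert 408: h=2, slot 2 empty → index 2.
Insert 28: h=6, slot 6 empty → index 6.
Insert 464: h=10, slot 10 empty → index 10.
Insert 272: h=2, slot 2 occupied → index 3.
Insert 332: h=13, slot 13 empty → index 13.
Table: [292, 717, 408, 272, 252, _, 28, 426, 545, _, 464, 250, _, 332, _, _, _]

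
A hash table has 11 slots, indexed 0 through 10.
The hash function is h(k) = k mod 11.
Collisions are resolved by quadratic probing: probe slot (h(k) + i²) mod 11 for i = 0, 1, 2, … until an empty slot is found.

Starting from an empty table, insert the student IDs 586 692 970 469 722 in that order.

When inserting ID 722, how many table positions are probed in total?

2

586 hashes to 3; slot 3 is free → place at 3.
692 hashes to 10; slot 10 is free → place at 10.
970 hashes to 2; slot 2 is free → place at 2.
469 hashes to 7; slot 7 is free → place at 7.
722 hashes to 7; 7 taken → place at 8.
Table: [∅, ∅, 970, 586, ∅, ∅, ∅, 469, 722, ∅, 692]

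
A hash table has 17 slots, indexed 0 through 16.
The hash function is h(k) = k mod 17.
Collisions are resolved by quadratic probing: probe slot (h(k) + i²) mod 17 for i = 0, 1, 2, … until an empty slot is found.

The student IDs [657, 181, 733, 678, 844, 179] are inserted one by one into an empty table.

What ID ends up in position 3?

844

657 hashes to 11; slot 11 is free → place at 11.
181 hashes to 11; 11 taken → place at 12.
733 hashes to 2; slot 2 is free → place at 2.
678 hashes to 15; slot 15 is free → place at 15.
844 hashes to 11; 11,12,15 taken → place at 3.
179 hashes to 9; slot 9 is free → place at 9.
Table: [_, _, 733, 844, _, _, _, _, _, 179, _, 657, 181, _, _, 678, _]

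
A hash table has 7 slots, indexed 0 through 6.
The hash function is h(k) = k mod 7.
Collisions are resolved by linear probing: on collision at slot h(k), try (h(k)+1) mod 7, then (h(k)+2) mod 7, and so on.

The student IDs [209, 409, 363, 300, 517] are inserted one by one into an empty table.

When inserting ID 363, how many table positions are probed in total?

209: h=6 -> slot 6
409: h=3 -> slot 3
363: h=6, probe 6,0 -> slot 0
300: h=6, probe 6,0,1 -> slot 1
517: h=6, probe 6,0,1,2 -> slot 2
Table: [363, 300, 517, 409, -, -, 209]

2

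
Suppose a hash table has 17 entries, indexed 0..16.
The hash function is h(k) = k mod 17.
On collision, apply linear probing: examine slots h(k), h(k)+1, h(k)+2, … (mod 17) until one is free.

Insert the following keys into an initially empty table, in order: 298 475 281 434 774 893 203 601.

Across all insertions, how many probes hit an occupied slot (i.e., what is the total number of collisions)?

11

298: h=9 => slot 9
475: h=16 => slot 16
281: h=9, probe 9,10 => slot 10
434: h=9, probe 9,10,11 => slot 11
774: h=9, probe 9,10,11,12 => slot 12
893: h=9, probe 9,10,11,12,13 => slot 13
203: h=16, probe 16,0 => slot 0
601: h=6 => slot 6
Table: [203, ., ., ., ., ., 601, ., ., 298, 281, 434, 774, 893, ., ., 475]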